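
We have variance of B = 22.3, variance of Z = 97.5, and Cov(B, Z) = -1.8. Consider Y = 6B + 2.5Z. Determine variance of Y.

variance of Y = a²·variance of B + b²·variance of Z + 2ab·Cov(B, Z) with a = 6, b = 2.5.
= 6²·22.3 + 2.5²·97.5 + 2·6·2.5·(-1.8)
= 802.8 + 609.375 + (-54) = 1358.175.

variance of Y = 1358.175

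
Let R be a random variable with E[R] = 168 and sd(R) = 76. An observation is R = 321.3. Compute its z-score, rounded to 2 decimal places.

z = 2.02

z = (R − E[R]) / sd(R) = (321.3 − 168) / 76 ≈ 2.02.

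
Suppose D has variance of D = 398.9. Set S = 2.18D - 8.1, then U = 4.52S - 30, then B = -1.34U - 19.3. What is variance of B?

variance of B = 69544.6122241451264

variance of S = 2.18²·398.9 = 1895.73236.
variance of U = 4.52²·1895.73236 = 38730.570407744.
variance of B = (-1.34)²·38730.570407744 = 69544.6122241451264.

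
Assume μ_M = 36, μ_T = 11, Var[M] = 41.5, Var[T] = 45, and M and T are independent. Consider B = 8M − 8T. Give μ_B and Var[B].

μ_B = 200, Var[B] = 5536

μ_B = 8·μ_M + (-8)·μ_T = 8·36 + (-8)·11 = 200.
Var[B] = a²·Var[M] + b²·Var[T] + 2ab·Cov[M, T] with a = 8, b = -8.
Independence gives Cov[M, T] = 0.
= 8²·41.5 + (-8)²·45 + 2·8·(-8)·0
= 2656 + 2880 + 0 = 5536.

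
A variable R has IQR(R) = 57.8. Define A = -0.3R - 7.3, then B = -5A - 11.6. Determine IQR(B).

IQR(A) = |-0.3|·57.8 = 17.34.
IQR(B) = |-5|·17.34 = 86.7.

IQR(B) = 86.7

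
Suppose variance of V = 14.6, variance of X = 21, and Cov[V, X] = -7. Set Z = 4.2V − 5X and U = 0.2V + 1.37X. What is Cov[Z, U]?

Cov[Z, U] = -164.864

By bilinearity, Cov[Z, U] = ac·variance of V + bd·variance of X + (ad+bc)·Cov[V, X], with a=4.2, b=-5, c=0.2, d=1.37.
ac·variance of V = 4.2·0.2·14.6 = 12.264
bd·variance of X = (-5)·1.37·21 = -143.85
(ad+bc)·Cov[V, X] = (4.754)·(-7) = -33.278
Cov[Z, U] = 12.264 + (-143.85) + (-33.278) = -164.864.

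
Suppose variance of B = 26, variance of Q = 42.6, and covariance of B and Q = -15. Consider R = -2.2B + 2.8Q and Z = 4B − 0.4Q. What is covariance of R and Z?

covariance of R and Z = -457.712

By bilinearity, covariance of R and Z = ac·variance of B + bd·variance of Q + (ad+bc)·covariance of B and Q, with a=-2.2, b=2.8, c=4, d=-0.4.
ac·variance of B = (-2.2)·4·26 = -228.8
bd·variance of Q = 2.8·(-0.4)·42.6 = -47.712
(ad+bc)·covariance of B and Q = (12.08)·(-15) = -181.2
covariance of R and Z = -228.8 + (-47.712) + (-181.2) = -457.712.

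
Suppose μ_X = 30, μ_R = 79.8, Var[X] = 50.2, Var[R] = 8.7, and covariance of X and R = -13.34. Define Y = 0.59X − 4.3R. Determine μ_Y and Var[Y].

μ_Y = -325.44, Var[Y] = 246.02478

μ_Y = 0.59·μ_X + (-4.3)·μ_R = 0.59·30 + (-4.3)·79.8 = -325.44.
Var[Y] = a²·Var[X] + b²·Var[R] + 2ab·covariance of X and R with a = 0.59, b = -4.3.
= 0.59²·50.2 + (-4.3)²·8.7 + 2·0.59·(-4.3)·(-13.34)
= 17.47462 + 160.863 + 67.68716 = 246.02478.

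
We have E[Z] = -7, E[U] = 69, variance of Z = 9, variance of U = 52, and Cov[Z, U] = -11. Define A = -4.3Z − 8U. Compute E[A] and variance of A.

E[A] = -521.9, variance of A = 2737.61

E[A] = (-4.3)·E[Z] + (-8)·E[U] = (-4.3)·(-7) + (-8)·69 = -521.9.
variance of A = a²·variance of Z + b²·variance of U + 2ab·Cov[Z, U] with a = -4.3, b = -8.
= (-4.3)²·9 + (-8)²·52 + 2·(-4.3)·(-8)·(-11)
= 166.41 + 3328 + (-756.8) = 2737.61.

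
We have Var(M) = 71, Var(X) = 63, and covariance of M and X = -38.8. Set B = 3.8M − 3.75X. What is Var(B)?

Var(B) = a²·Var(M) + b²·Var(X) + 2ab·covariance of M and X with a = 3.8, b = -3.75.
= 3.8²·71 + (-3.75)²·63 + 2·3.8·(-3.75)·(-38.8)
= 1025.24 + 885.9375 + 1105.8 = 3016.9775.

Var(B) = 3016.9775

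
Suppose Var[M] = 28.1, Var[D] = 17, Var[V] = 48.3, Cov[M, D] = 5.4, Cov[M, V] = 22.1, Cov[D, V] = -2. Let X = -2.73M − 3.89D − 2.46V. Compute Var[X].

Var[X] = 1132.21799

Var[X] = a²·Var[M] + b²·Var[D] + c²·Var[V] + 2ab·Cov[M, D] + 2ac·Cov[M, V] + 2bc·Cov[D, V], with a = -2.73, b = -3.89, c = -2.46.
= 209.42649 + 257.2457 + 292.29228 + 114.69276 + 296.83836 + (-38.2776)
= 1132.21799.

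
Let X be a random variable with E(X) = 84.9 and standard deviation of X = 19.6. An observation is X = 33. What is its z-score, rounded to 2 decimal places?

z = (X − E(X)) / standard deviation of X = (33 − 84.9) / 19.6 ≈ -2.65.

z = -2.65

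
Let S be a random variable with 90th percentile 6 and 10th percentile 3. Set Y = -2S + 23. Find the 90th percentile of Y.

90th percentile of Y = 17

Since a = -2 < 0 the transformation is decreasing, reversing order: the 90th percentile of Y corresponds to the 10th percentile of S.
So P_{90}(Y) = a·P_{10}(S) + b = (-2)·3 + 23 = 17.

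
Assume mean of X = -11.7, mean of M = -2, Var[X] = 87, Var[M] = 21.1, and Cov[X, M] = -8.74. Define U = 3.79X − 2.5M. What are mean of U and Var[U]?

mean of U = -39.343, Var[U] = 1547.1747

mean of U = 3.79·mean of X + (-2.5)·mean of M = 3.79·(-11.7) + (-2.5)·(-2) = -39.343.
Var[U] = a²·Var[X] + b²·Var[M] + 2ab·Cov[X, M] with a = 3.79, b = -2.5.
= 3.79²·87 + (-2.5)²·21.1 + 2·3.79·(-2.5)·(-8.74)
= 1249.6767 + 131.875 + 165.623 = 1547.1747.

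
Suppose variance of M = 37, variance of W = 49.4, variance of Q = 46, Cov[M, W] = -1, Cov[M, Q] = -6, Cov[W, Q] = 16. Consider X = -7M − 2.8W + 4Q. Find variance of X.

variance of X = a²·variance of M + b²·variance of W + c²·variance of Q + 2ab·Cov[M, W] + 2ac·Cov[M, Q] + 2bc·Cov[W, Q], with a = -7, b = -2.8, c = 4.
= 1813 + 387.296 + 736 + (-39.2) + 336 + (-358.4)
= 2874.696.

variance of X = 2874.696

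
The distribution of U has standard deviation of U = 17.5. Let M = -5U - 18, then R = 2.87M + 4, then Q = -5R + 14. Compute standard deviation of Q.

standard deviation of M = |-5|·17.5 = 87.5.
standard deviation of R = |2.87|·87.5 = 251.125.
standard deviation of Q = |-5|·251.125 = 1255.625.

standard deviation of Q = 1255.625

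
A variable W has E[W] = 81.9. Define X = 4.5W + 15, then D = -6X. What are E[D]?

E[D] = -2301.3

E[X] = 4.5·81.9 + 15 = 383.55.
E[D] = (-6)·383.55 = -2301.3.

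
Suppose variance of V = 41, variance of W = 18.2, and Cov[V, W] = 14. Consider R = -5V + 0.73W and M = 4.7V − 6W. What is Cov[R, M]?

Cov[R, M] = -575.182

By bilinearity, Cov[R, M] = ac·variance of V + bd·variance of W + (ad+bc)·Cov[V, W], with a=-5, b=0.73, c=4.7, d=-6.
ac·variance of V = (-5)·4.7·41 = -963.5
bd·variance of W = 0.73·(-6)·18.2 = -79.716
(ad+bc)·Cov[V, W] = (33.431)·14 = 468.034
Cov[R, M] = -963.5 + (-79.716) + 468.034 = -575.182.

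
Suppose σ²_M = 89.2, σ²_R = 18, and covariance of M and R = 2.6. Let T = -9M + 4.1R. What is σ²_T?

σ²_T = 7335.9

σ²_T = a²·σ²_M + b²·σ²_R + 2ab·covariance of M and R with a = -9, b = 4.1.
= (-9)²·89.2 + 4.1²·18 + 2·(-9)·4.1·2.6
= 7225.2 + 302.58 + (-191.88) = 7335.9.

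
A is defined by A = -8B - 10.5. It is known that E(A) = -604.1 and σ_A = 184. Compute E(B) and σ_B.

E(B) = 74.2, σ_B = 23

From A = -8B - 10.5: E(A) = a·E(B) + b, so E(B) = (E(A) − b)/a = (-604.1 − (-10.5))/(-8) = 74.2.
σ_A = |a|·σ_B, so σ_B = 184/|-8| = 23.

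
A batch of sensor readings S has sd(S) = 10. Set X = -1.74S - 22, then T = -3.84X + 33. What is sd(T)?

sd(T) = 66.816

sd(X) = |-1.74|·10 = 17.4.
sd(T) = |-3.84|·17.4 = 66.816.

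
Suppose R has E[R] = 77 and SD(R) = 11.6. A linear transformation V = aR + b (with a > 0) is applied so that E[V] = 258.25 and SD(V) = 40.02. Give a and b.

SD(V) = a·SD(R) (a > 0), so a = 40.02/11.6 = 3.45.
E[V] = a·E[R] + b, so b = 258.25 − 3.45·77 = -7.4.

a = 3.45, b = -7.4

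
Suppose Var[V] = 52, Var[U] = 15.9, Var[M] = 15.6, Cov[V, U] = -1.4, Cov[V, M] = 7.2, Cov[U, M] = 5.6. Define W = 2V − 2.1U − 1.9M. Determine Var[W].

Var[W] = 336.163

Var[W] = a²·Var[V] + b²·Var[U] + c²·Var[M] + 2ab·Cov[V, U] + 2ac·Cov[V, M] + 2bc·Cov[U, M], with a = 2, b = -2.1, c = -1.9.
= 208 + 70.119 + 56.316 + 11.76 + (-54.72) + 44.688
= 336.163.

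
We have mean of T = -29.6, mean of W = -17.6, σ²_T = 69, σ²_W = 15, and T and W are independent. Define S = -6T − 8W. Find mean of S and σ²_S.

mean of S = (-6)·mean of T + (-8)·mean of W = (-6)·(-29.6) + (-8)·(-17.6) = 318.4.
σ²_S = a²·σ²_T + b²·σ²_W + 2ab·covariance of T and W with a = -6, b = -8.
Independence gives covariance of T and W = 0.
= (-6)²·69 + (-8)²·15 + 2·(-6)·(-8)·0
= 2484 + 960 + 0 = 3444.

mean of S = 318.4, σ²_S = 3444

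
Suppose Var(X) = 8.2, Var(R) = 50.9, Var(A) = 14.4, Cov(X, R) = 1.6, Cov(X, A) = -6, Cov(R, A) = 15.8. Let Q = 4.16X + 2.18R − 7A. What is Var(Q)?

Var(Q) = 985.64724

Var(Q) = a²·Var(X) + b²·Var(R) + c²·Var(A) + 2ab·Cov(X, R) + 2ac·Cov(X, A) + 2bc·Cov(R, A), with a = 4.16, b = 2.18, c = -7.
= 141.90592 + 241.89716 + 705.6 + 29.02016 + 349.44 + (-482.216)
= 985.64724.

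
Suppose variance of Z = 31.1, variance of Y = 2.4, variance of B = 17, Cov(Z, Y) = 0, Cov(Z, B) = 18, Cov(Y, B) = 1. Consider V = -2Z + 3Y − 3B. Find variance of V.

variance of V = a²·variance of Z + b²·variance of Y + c²·variance of B + 2ab·Cov(Z, Y) + 2ac·Cov(Z, B) + 2bc·Cov(Y, B), with a = -2, b = 3, c = -3.
= 124.4 + 21.6 + 153 + 0 + 216 + (-18)
= 497.

variance of V = 497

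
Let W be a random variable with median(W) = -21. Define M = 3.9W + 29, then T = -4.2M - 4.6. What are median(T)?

median(T) = 217.58

median(M) = 3.9·(-21) + 29 = -52.9.
median(T) = (-4.2)·(-52.9) + (-4.6) = 217.58.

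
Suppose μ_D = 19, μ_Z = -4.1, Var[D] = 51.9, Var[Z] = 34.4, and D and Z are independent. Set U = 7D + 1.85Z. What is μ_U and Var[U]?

μ_U = 125.415, Var[U] = 2660.834

μ_U = 7·μ_D + 1.85·μ_Z = 7·19 + 1.85·(-4.1) = 125.415.
Var[U] = a²·Var[D] + b²·Var[Z] + 2ab·Cov(D, Z) with a = 7, b = 1.85.
Independence gives Cov(D, Z) = 0.
= 7²·51.9 + 1.85²·34.4 + 2·7·1.85·0
= 2543.1 + 117.734 + 0 = 2660.834.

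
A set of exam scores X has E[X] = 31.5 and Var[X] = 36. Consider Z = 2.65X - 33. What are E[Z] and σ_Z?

E[Z] = 50.475, σ_Z = 15.9

Z = 2.65X - 33 is linear with a = 2.65, b = -33.
E[Z] = a·E[X] + b = 2.65·31.5 + (-33) = 50.475.
σ_X = √36 = 6.
σ_Z = |a|·σ_X = |2.65|·6 = 15.9.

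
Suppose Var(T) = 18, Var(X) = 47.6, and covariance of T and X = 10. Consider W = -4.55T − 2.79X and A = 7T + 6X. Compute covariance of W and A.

covariance of W and A = -1838.424

By bilinearity, covariance of W and A = ac·Var(T) + bd·Var(X) + (ad+bc)·covariance of T and X, with a=-4.55, b=-2.79, c=7, d=6.
ac·Var(T) = (-4.55)·7·18 = -573.3
bd·Var(X) = (-2.79)·6·47.6 = -796.824
(ad+bc)·covariance of T and X = (-46.83)·10 = -468.3
covariance of W and A = -573.3 + (-796.824) + (-468.3) = -1838.424.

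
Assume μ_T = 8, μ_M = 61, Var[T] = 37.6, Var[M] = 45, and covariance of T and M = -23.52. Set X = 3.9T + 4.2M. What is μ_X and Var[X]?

μ_X = 287.4, Var[X] = 595.1808

μ_X = 3.9·μ_T + 4.2·μ_M = 3.9·8 + 4.2·61 = 287.4.
Var[X] = a²·Var[T] + b²·Var[M] + 2ab·covariance of T and M with a = 3.9, b = 4.2.
= 3.9²·37.6 + 4.2²·45 + 2·3.9·4.2·(-23.52)
= 571.896 + 793.8 + (-770.5152) = 595.1808.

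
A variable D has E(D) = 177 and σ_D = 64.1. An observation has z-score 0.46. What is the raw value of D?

D = 206.486

D = E(D) + z·σ_D = 177 + 0.46·64.1 = 206.486.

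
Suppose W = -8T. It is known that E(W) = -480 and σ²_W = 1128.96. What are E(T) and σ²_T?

E(T) = 60, σ²_T = 17.64

From W = -8T: E(W) = a·E(T) + b, so E(T) = (E(W) − b)/a = (-480 − 0)/(-8) = 60.
σ²_W = a²·σ²_T, so σ²_T = 1128.96/(-8)² = 17.64.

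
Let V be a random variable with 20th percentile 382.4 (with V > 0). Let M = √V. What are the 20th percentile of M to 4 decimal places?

20th percentile of M = 19.5551

√V is increasing, so P_{20}(M) = g(P_{20}(V)) ≈ 19.5551.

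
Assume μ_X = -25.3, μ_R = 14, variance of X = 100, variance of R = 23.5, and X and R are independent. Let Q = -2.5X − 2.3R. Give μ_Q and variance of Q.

μ_Q = (-2.5)·μ_X + (-2.3)·μ_R = (-2.5)·(-25.3) + (-2.3)·14 = 31.05.
variance of Q = a²·variance of X + b²·variance of R + 2ab·covariance of X and R with a = -2.5, b = -2.3.
Independence gives covariance of X and R = 0.
= (-2.5)²·100 + (-2.3)²·23.5 + 2·(-2.5)·(-2.3)·0
= 625 + 124.315 + 0 = 749.315.

μ_Q = 31.05, variance of Q = 749.315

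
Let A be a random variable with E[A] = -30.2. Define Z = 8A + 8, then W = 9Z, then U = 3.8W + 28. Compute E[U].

E[U] = -7961.12

E[Z] = 8·(-30.2) + 8 = -233.6.
E[W] = 9·(-233.6) = -2102.4.
E[U] = 3.8·(-2102.4) + 28 = -7961.12.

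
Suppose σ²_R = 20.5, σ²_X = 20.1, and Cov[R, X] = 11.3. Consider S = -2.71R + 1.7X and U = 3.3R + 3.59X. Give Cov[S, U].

By bilinearity, Cov[S, U] = ac·σ²_R + bd·σ²_X + (ad+bc)·Cov[R, X], with a=-2.71, b=1.7, c=3.3, d=3.59.
ac·σ²_R = (-2.71)·3.3·20.5 = -183.3315
bd·σ²_X = 1.7·3.59·20.1 = 122.6703
(ad+bc)·Cov[R, X] = (-4.1189)·11.3 = -46.54357
Cov[S, U] = -183.3315 + 122.6703 + (-46.54357) = -107.20477.

Cov[S, U] = -107.20477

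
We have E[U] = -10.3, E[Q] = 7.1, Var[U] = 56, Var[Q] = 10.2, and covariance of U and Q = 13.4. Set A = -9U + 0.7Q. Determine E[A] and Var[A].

E[A] = 97.67, Var[A] = 4372.158

E[A] = (-9)·E[U] + 0.7·E[Q] = (-9)·(-10.3) + 0.7·7.1 = 97.67.
Var[A] = a²·Var[U] + b²·Var[Q] + 2ab·covariance of U and Q with a = -9, b = 0.7.
= (-9)²·56 + 0.7²·10.2 + 2·(-9)·0.7·13.4
= 4536 + 4.998 + (-168.84) = 4372.158.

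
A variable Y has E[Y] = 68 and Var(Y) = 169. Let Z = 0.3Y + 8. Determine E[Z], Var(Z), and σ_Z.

E[Z] = 28.4, Var(Z) = 15.21, σ_Z = 3.9

Z = 0.3Y + 8 is linear with a = 0.3, b = 8.
E[Z] = a·E[Y] + b = 0.3·68 + 8 = 28.4.
Var(Z) = a²·Var(Y) = 0.3²·169 = 15.21 (the additive constant 8 does not affect variance).
σ_Y = √169 = 13.
σ_Z = |a|·σ_Y = |0.3|·13 = 3.9.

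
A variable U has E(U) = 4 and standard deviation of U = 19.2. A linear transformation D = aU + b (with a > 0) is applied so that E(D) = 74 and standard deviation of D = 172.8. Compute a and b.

a = 9, b = 38

standard deviation of D = a·standard deviation of U (a > 0), so a = 172.8/19.2 = 9.
E(D) = a·E(U) + b, so b = 74 − 9·4 = 38.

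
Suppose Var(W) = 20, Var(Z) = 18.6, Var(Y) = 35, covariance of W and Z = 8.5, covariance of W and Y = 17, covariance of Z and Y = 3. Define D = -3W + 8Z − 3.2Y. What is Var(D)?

Var(D) = 1493.6

Var(D) = a²·Var(W) + b²·Var(Z) + c²·Var(Y) + 2ab·covariance of W and Z + 2ac·covariance of W and Y + 2bc·covariance of Z and Y, with a = -3, b = 8, c = -3.2.
= 180 + 1190.4 + 358.4 + (-408) + 326.4 + (-153.6)
= 1493.6.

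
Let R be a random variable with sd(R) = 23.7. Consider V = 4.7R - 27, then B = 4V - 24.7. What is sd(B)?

sd(B) = 445.56

sd(V) = |4.7|·23.7 = 111.39.
sd(B) = |4|·111.39 = 445.56.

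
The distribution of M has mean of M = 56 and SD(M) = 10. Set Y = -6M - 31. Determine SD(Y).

Y = -6M - 31 is linear with a = -6, b = -31.
SD(Y) = |a|·SD(M) = |-6|·10 = 60.

SD(Y) = 60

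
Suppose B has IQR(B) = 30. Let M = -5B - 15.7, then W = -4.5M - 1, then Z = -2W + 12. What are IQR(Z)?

IQR(M) = |-5|·30 = 150.
IQR(W) = |-4.5|·150 = 675.
IQR(Z) = |-2|·675 = 1350.

IQR(Z) = 1350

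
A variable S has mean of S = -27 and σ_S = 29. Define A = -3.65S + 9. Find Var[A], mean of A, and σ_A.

Var[A] = 11204.2225, mean of A = 107.55, σ_A = 105.85

A = -3.65S + 9 is linear with a = -3.65, b = 9.
Var[S] = 29² = 841.
Var[A] = a²·Var[S] = (-3.65)²·841 = 11204.2225 (the additive constant 9 does not affect variance).
mean of A = a·mean of S + b = (-3.65)·(-27) + 9 = 107.55.
σ_A = |a|·σ_S = |-3.65|·29 = 105.85.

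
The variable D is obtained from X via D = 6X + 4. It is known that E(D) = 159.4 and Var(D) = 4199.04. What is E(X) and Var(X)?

From D = 6X + 4: E(D) = a·E(X) + b, so E(X) = (E(D) − b)/a = (159.4 − 4)/6 = 25.9.
Var(D) = a²·Var(X), so Var(X) = 4199.04/6² = 116.64.

E(X) = 25.9, Var(X) = 116.64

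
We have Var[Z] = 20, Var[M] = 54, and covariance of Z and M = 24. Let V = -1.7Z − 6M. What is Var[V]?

Var[V] = a²·Var[Z] + b²·Var[M] + 2ab·covariance of Z and M with a = -1.7, b = -6.
= (-1.7)²·20 + (-6)²·54 + 2·(-1.7)·(-6)·24
= 57.8 + 1944 + 489.6 = 2491.4.

Var[V] = 2491.4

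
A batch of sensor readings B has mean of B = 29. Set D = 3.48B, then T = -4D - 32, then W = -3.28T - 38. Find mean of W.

mean of W = 1391.0304

mean of D = 3.48·29 = 100.92.
mean of T = (-4)·100.92 + (-32) = -435.68.
mean of W = (-3.28)·(-435.68) + (-38) = 1391.0304.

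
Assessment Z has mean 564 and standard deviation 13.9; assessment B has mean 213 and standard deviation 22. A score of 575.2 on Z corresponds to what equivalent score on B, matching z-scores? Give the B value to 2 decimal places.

z = (575.2 − 564)/13.9 ≈ 0.8058.
B = 213 + z·22 = 213 + (575.2 − 564)·22/13.9 ≈ 230.73.

B = 230.73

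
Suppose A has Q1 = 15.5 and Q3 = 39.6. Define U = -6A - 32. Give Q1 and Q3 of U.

Q1(U) = -269.6, Q3(U) = -125

a = -6 < 0 reverses order: Q1(U) comes from Q3(A), Q3(U) from Q1(A).
Q1(U) = (-6)·39.6 + (-32) = -269.6; Q3(U) = (-6)·15.5 + (-32) = -125.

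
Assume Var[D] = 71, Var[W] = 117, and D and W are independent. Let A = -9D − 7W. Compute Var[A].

Var[A] = a²·Var[D] + b²·Var[W] + 2ab·Cov[D, W] with a = -9, b = -7.
Independence gives Cov[D, W] = 0.
= (-9)²·71 + (-7)²·117 + 2·(-9)·(-7)·0
= 5751 + 5733 + 0 = 11484.

Var[A] = 11484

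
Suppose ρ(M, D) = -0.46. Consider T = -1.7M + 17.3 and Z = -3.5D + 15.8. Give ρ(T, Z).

ρ(T, Z) = -0.46

Linear rescalings preserve correlation up to sign; here the slopes -1.7 and -3.5 have the same sign, so ρ(T, Z) = ρ(M, D) = -0.46.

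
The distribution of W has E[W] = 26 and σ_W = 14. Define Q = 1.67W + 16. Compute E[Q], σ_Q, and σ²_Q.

Q = 1.67W + 16 is linear with a = 1.67, b = 16.
E[Q] = a·E[W] + b = 1.67·26 + 16 = 59.42.
σ_Q = |a|·σ_W = |1.67|·14 = 23.38.
σ²_W = 14² = 196.
σ²_Q = a²·σ²_W = 1.67²·196 = 546.6244 (the additive constant 16 does not affect variance).

E[Q] = 59.42, σ_Q = 23.38, σ²_Q = 546.6244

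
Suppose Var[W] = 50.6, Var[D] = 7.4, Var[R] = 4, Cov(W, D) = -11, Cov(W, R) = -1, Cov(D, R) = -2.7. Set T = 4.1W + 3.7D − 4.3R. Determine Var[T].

Var[T] = 813.286

Var[T] = a²·Var[W] + b²·Var[D] + c²·Var[R] + 2ab·Cov(W, D) + 2ac·Cov(W, R) + 2bc·Cov(D, R), with a = 4.1, b = 3.7, c = -4.3.
= 850.586 + 101.306 + 73.96 + (-333.74) + 35.26 + 85.914
= 813.286.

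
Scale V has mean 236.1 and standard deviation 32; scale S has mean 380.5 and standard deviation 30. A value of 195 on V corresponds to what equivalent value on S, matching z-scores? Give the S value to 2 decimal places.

z = (195 − 236.1)/32 ≈ -1.2844.
S = 380.5 + z·30 = 380.5 + (195 − 236.1)·30/32 ≈ 341.97.

S = 341.97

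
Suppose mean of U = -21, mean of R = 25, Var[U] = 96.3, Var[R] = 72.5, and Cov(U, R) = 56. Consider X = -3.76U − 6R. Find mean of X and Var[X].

mean of X = -71.04, Var[X] = 6498.17088

mean of X = (-3.76)·mean of U + (-6)·mean of R = (-3.76)·(-21) + (-6)·25 = -71.04.
Var[X] = a²·Var[U] + b²·Var[R] + 2ab·Cov(U, R) with a = -3.76, b = -6.
= (-3.76)²·96.3 + (-6)²·72.5 + 2·(-3.76)·(-6)·56
= 1361.45088 + 2610 + 2526.72 = 6498.17088.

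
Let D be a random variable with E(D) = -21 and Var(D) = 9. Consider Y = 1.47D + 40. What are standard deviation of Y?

standard deviation of Y = 4.41

Y = 1.47D + 40 is linear with a = 1.47, b = 40.
standard deviation of D = √9 = 3.
standard deviation of Y = |a|·standard deviation of D = |1.47|·3 = 4.41.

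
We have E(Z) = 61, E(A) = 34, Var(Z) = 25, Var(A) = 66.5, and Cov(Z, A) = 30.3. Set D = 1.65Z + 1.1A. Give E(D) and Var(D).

E(D) = 138.05, Var(D) = 258.5165

E(D) = 1.65·E(Z) + 1.1·E(A) = 1.65·61 + 1.1·34 = 138.05.
Var(D) = a²·Var(Z) + b²·Var(A) + 2ab·Cov(Z, A) with a = 1.65, b = 1.1.
= 1.65²·25 + 1.1²·66.5 + 2·1.65·1.1·30.3
= 68.0625 + 80.465 + 109.989 = 258.5165.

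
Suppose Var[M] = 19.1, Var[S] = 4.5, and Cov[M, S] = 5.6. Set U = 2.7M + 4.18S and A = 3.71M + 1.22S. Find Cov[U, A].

Cov[U, A] = 319.56298

By bilinearity, Cov[U, A] = ac·Var[M] + bd·Var[S] + (ad+bc)·Cov[M, S], with a=2.7, b=4.18, c=3.71, d=1.22.
ac·Var[M] = 2.7·3.71·19.1 = 191.3247
bd·Var[S] = 4.18·1.22·4.5 = 22.9482
(ad+bc)·Cov[M, S] = (18.8018)·5.6 = 105.29008
Cov[U, A] = 191.3247 + 22.9482 + 105.29008 = 319.56298.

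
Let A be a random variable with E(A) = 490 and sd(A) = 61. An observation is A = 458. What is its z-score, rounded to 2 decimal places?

z = -0.52

z = (A − E(A)) / sd(A) = (458 − 490) / 61 ≈ -0.52.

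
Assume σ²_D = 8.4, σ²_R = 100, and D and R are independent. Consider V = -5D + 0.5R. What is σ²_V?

σ²_V = a²·σ²_D + b²·σ²_R + 2ab·Cov(D, R) with a = -5, b = 0.5.
Independence gives Cov(D, R) = 0.
= (-5)²·8.4 + 0.5²·100 + 2·(-5)·0.5·0
= 210 + 25 + 0 = 235.

σ²_V = 235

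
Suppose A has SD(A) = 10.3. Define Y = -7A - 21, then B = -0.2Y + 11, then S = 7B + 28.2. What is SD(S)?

SD(Y) = |-7|·10.3 = 72.1.
SD(B) = |-0.2|·72.1 = 14.42.
SD(S) = |7|·14.42 = 100.94.

SD(S) = 100.94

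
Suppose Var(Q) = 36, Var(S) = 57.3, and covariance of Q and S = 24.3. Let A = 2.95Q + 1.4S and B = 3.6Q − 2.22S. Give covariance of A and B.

By bilinearity, covariance of A and B = ac·Var(Q) + bd·Var(S) + (ad+bc)·covariance of Q and S, with a=2.95, b=1.4, c=3.6, d=-2.22.
ac·Var(Q) = 2.95·3.6·36 = 382.32
bd·Var(S) = 1.4·(-2.22)·57.3 = -178.0884
(ad+bc)·covariance of Q and S = (-1.509)·24.3 = -36.6687
covariance of A and B = 382.32 + (-178.0884) + (-36.6687) = 167.5629.

covariance of A and B = 167.5629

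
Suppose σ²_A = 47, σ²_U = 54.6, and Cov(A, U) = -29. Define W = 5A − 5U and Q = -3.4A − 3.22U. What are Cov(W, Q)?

Cov(W, Q) = 53.96

By bilinearity, Cov(W, Q) = ac·σ²_A + bd·σ²_U + (ad+bc)·Cov(A, U), with a=5, b=-5, c=-3.4, d=-3.22.
ac·σ²_A = 5·(-3.4)·47 = -799
bd·σ²_U = (-5)·(-3.22)·54.6 = 879.06
(ad+bc)·Cov(A, U) = (0.9)·(-29) = -26.1
Cov(W, Q) = -799 + 879.06 + (-26.1) = 53.96.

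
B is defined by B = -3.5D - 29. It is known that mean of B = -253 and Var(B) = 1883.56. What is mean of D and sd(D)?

From B = -3.5D - 29: mean of B = a·mean of D + b, so mean of D = (mean of B − b)/a = (-253 − (-29))/(-3.5) = 64.
sd(B) = √1883.56 = 43.4.
sd(B) = |a|·sd(D), so sd(D) = 43.4/|-3.5| = 12.4.

mean of D = 64, sd(D) = 12.4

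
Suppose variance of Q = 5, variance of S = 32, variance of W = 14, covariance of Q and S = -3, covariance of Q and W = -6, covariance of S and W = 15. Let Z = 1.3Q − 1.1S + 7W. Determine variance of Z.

variance of Z = a²·variance of Q + b²·variance of S + c²·variance of W + 2ab·covariance of Q and S + 2ac·covariance of Q and W + 2bc·covariance of S and W, with a = 1.3, b = -1.1, c = 7.
= 8.45 + 38.72 + 686 + 8.58 + (-109.2) + (-231)
= 401.55.

variance of Z = 401.55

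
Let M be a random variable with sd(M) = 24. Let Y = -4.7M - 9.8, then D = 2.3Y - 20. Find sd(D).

sd(D) = 259.44

sd(Y) = |-4.7|·24 = 112.8.
sd(D) = |2.3|·112.8 = 259.44.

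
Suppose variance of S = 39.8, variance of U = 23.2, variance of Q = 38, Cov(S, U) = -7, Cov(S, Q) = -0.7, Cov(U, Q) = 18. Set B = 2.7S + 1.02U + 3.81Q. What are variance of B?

variance of B = 952.83648

variance of B = a²·variance of S + b²·variance of U + c²·variance of Q + 2ab·Cov(S, U) + 2ac·Cov(S, Q) + 2bc·Cov(U, Q), with a = 2.7, b = 1.02, c = 3.81.
= 290.142 + 24.13728 + 551.6118 + (-38.556) + (-14.4018) + 139.9032
= 952.83648.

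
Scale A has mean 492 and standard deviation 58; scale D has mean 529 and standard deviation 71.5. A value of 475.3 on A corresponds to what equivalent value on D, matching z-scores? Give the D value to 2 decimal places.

D = 508.41

z = (475.3 − 492)/58 ≈ -0.2879.
D = 529 + z·71.5 = 529 + (475.3 − 492)·71.5/58 ≈ 508.41.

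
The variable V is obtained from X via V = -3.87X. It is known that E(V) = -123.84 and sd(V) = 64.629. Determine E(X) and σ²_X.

E(X) = 32, σ²_X = 278.89

From V = -3.87X: E(V) = a·E(X) + b, so E(X) = (E(V) − b)/a = (-123.84 − 0)/(-3.87) = 32.
σ²_V = 64.629² = 4176.907641.
σ²_V = a²·σ²_X, so σ²_X = 4176.907641/(-3.87)² = 278.89.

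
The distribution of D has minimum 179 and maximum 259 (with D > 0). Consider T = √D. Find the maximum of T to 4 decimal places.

max(T) = 16.0935

√D is increasing on this domain, so max(T) comes from max(D) = 259: max(T) = √(259) ≈ 16.0935.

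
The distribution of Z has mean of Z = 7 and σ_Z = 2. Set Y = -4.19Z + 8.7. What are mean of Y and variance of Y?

Y = -4.19Z + 8.7 is linear with a = -4.19, b = 8.7.
mean of Y = a·mean of Z + b = (-4.19)·7 + 8.7 = -20.63.
variance of Z = 2² = 4.
variance of Y = a²·variance of Z = (-4.19)²·4 = 70.2244 (the additive constant 8.7 does not affect variance).

mean of Y = -20.63, variance of Y = 70.2244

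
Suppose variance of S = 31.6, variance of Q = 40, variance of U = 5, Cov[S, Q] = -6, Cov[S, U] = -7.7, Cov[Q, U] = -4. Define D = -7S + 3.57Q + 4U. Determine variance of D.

variance of D = a²·variance of S + b²·variance of Q + c²·variance of U + 2ab·Cov[S, Q] + 2ac·Cov[S, U] + 2bc·Cov[Q, U], with a = -7, b = 3.57, c = 4.
= 1548.4 + 509.796 + 80 + 299.88 + 431.2 + (-114.24)
= 2755.036.

variance of D = 2755.036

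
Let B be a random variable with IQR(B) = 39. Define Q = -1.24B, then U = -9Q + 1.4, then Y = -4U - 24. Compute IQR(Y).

IQR(Y) = 1740.96

IQR(Q) = |-1.24|·39 = 48.36.
IQR(U) = |-9|·48.36 = 435.24.
IQR(Y) = |-4|·435.24 = 1740.96.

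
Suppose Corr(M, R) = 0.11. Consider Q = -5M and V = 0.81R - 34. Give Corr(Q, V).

Linear rescalings preserve |correlation|; the slopes -5 and 0.81 have opposite signs, so the correlation flips sign: Corr(Q, V) = −Corr(M, R) = -0.11.

Corr(Q, V) = -0.11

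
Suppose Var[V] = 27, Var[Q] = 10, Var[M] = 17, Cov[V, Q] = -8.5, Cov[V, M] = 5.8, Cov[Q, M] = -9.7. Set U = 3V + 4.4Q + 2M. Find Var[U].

Var[U] = a²·Var[V] + b²·Var[Q] + c²·Var[M] + 2ab·Cov[V, Q] + 2ac·Cov[V, M] + 2bc·Cov[Q, M], with a = 3, b = 4.4, c = 2.
= 243 + 193.6 + 68 + (-224.4) + 69.6 + (-170.72)
= 179.08.

Var[U] = 179.08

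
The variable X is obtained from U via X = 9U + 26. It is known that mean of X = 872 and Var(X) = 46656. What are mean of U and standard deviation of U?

From X = 9U + 26: mean of X = a·mean of U + b, so mean of U = (mean of X − b)/a = (872 − 26)/9 = 94.
standard deviation of X = √46656 = 216.
standard deviation of X = |a|·standard deviation of U, so standard deviation of U = 216/|9| = 24.

mean of U = 94, standard deviation of U = 24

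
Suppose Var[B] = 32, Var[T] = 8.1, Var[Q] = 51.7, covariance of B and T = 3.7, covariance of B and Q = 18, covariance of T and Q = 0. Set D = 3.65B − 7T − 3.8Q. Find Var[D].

Var[D] = a²·Var[B] + b²·Var[T] + c²·Var[Q] + 2ab·covariance of B and T + 2ac·covariance of B and Q + 2bc·covariance of T and Q, with a = 3.65, b = -7, c = -3.8.
= 426.32 + 396.9 + 746.548 + (-189.07) + (-499.32) + 0
= 881.378.

Var[D] = 881.378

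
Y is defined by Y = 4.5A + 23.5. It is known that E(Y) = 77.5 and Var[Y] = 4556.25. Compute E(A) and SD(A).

From Y = 4.5A + 23.5: E(Y) = a·E(A) + b, so E(A) = (E(Y) − b)/a = (77.5 − 23.5)/4.5 = 12.
SD(Y) = √4556.25 = 67.5.
SD(Y) = |a|·SD(A), so SD(A) = 67.5/|4.5| = 15.

E(A) = 12, SD(A) = 15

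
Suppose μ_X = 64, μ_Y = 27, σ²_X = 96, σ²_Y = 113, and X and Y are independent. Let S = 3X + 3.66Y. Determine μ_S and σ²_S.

μ_S = 3·μ_X + 3.66·μ_Y = 3·64 + 3.66·27 = 290.82.
σ²_S = a²·σ²_X + b²·σ²_Y + 2ab·Cov(X, Y) with a = 3, b = 3.66.
Independence gives Cov(X, Y) = 0.
= 3²·96 + 3.66²·113 + 2·3·3.66·0
= 864 + 1513.7028 + 0 = 2377.7028.

μ_S = 290.82, σ²_S = 2377.7028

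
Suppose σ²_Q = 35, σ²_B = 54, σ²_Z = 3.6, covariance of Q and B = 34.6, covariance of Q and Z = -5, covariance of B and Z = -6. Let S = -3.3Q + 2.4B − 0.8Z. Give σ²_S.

σ²_S = 143.07

σ²_S = a²·σ²_Q + b²·σ²_B + c²·σ²_Z + 2ab·covariance of Q and B + 2ac·covariance of Q and Z + 2bc·covariance of B and Z, with a = -3.3, b = 2.4, c = -0.8.
= 381.15 + 311.04 + 2.304 + (-548.064) + (-26.4) + 23.04
= 143.07.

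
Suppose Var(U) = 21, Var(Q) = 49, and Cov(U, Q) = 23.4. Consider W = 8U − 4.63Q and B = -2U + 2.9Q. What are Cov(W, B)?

Cov(W, B) = -234.359

By bilinearity, Cov(W, B) = ac·Var(U) + bd·Var(Q) + (ad+bc)·Cov(U, Q), with a=8, b=-4.63, c=-2, d=2.9.
ac·Var(U) = 8·(-2)·21 = -336
bd·Var(Q) = (-4.63)·2.9·49 = -657.923
(ad+bc)·Cov(U, Q) = (32.46)·23.4 = 759.564
Cov(W, B) = -336 + (-657.923) + 759.564 = -234.359.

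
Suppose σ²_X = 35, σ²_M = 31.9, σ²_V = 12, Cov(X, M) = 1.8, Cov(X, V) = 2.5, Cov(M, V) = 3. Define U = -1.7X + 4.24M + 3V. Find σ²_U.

σ²_U = a²·σ²_X + b²·σ²_M + c²·σ²_V + 2ab·Cov(X, M) + 2ac·Cov(X, V) + 2bc·Cov(M, V), with a = -1.7, b = 4.24, c = 3.
= 101.15 + 573.48544 + 108 + (-25.9488) + (-25.5) + 76.32
= 807.50664.

σ²_U = 807.50664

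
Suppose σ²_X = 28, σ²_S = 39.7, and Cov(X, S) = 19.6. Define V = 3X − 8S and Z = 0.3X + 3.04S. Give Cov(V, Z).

By bilinearity, Cov(V, Z) = ac·σ²_X + bd·σ²_S + (ad+bc)·Cov(X, S), with a=3, b=-8, c=0.3, d=3.04.
ac·σ²_X = 3·0.3·28 = 25.2
bd·σ²_S = (-8)·3.04·39.7 = -965.504
(ad+bc)·Cov(X, S) = (6.72)·19.6 = 131.712
Cov(V, Z) = 25.2 + (-965.504) + 131.712 = -808.592.

Cov(V, Z) = -808.592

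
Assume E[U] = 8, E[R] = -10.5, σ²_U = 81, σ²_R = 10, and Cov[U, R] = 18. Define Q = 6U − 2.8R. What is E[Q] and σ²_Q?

E[Q] = 6·E[U] + (-2.8)·E[R] = 6·8 + (-2.8)·(-10.5) = 77.4.
σ²_Q = a²·σ²_U + b²·σ²_R + 2ab·Cov[U, R] with a = 6, b = -2.8.
= 6²·81 + (-2.8)²·10 + 2·6·(-2.8)·18
= 2916 + 78.4 + (-604.8) = 2389.6.

E[Q] = 77.4, σ²_Q = 2389.6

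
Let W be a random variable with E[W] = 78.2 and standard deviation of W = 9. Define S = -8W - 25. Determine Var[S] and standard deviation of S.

S = -8W - 25 is linear with a = -8, b = -25.
Var[W] = 9² = 81.
Var[S] = a²·Var[W] = (-8)²·81 = 5184 (the additive constant -25 does not affect variance).
standard deviation of S = |a|·standard deviation of W = |-8|·9 = 72.

Var[S] = 5184, standard deviation of S = 72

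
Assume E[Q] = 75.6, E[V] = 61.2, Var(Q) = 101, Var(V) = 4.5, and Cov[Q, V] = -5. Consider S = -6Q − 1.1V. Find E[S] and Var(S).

E[S] = (-6)·E[Q] + (-1.1)·E[V] = (-6)·75.6 + (-1.1)·61.2 = -520.92.
Var(S) = a²·Var(Q) + b²·Var(V) + 2ab·Cov[Q, V] with a = -6, b = -1.1.
= (-6)²·101 + (-1.1)²·4.5 + 2·(-6)·(-1.1)·(-5)
= 3636 + 5.445 + (-66) = 3575.445.

E[S] = -520.92, Var(S) = 3575.445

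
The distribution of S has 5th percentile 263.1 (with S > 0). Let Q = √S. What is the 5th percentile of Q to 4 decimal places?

5th percentile of Q = 16.2204

√S is increasing, so P_{5}(Q) = g(P_{5}(S)) ≈ 16.2204.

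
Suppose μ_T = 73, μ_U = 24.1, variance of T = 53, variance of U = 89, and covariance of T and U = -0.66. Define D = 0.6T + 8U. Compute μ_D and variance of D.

μ_D = 236.6, variance of D = 5708.744

μ_D = 0.6·μ_T + 8·μ_U = 0.6·73 + 8·24.1 = 236.6.
variance of D = a²·variance of T + b²·variance of U + 2ab·covariance of T and U with a = 0.6, b = 8.
= 0.6²·53 + 8²·89 + 2·0.6·8·(-0.66)
= 19.08 + 5696 + (-6.336) = 5708.744.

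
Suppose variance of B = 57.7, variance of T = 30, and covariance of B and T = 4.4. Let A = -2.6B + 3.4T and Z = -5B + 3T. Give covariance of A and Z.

By bilinearity, covariance of A and Z = ac·variance of B + bd·variance of T + (ad+bc)·covariance of B and T, with a=-2.6, b=3.4, c=-5, d=3.
ac·variance of B = (-2.6)·(-5)·57.7 = 750.1
bd·variance of T = 3.4·3·30 = 306
(ad+bc)·covariance of B and T = (-24.8)·4.4 = -109.12
covariance of A and Z = 750.1 + 306 + (-109.12) = 946.98.

covariance of A and Z = 946.98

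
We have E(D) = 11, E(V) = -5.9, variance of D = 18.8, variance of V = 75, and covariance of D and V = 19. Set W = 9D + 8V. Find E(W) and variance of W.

E(W) = 9·E(D) + 8·E(V) = 9·11 + 8·(-5.9) = 51.8.
variance of W = a²·variance of D + b²·variance of V + 2ab·covariance of D and V with a = 9, b = 8.
= 9²·18.8 + 8²·75 + 2·9·8·19
= 1522.8 + 4800 + 2736 = 9058.8.

E(W) = 51.8, variance of W = 9058.8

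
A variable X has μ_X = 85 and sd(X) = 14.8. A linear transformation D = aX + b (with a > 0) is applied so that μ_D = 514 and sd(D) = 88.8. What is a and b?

sd(D) = a·sd(X) (a > 0), so a = 88.8/14.8 = 6.
μ_D = a·μ_X + b, so b = 514 − 6·85 = 4.

a = 6, b = 4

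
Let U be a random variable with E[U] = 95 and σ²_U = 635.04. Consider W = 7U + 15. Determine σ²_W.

σ²_W = 31116.96

W = 7U + 15 is linear with a = 7, b = 15.
σ²_W = a²·σ²_U = 7²·635.04 = 31116.96 (the additive constant 15 does not affect variance).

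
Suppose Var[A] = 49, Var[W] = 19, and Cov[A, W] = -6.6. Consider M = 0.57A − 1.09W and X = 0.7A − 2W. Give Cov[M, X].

By bilinearity, Cov[M, X] = ac·Var[A] + bd·Var[W] + (ad+bc)·Cov[A, W], with a=0.57, b=-1.09, c=0.7, d=-2.
ac·Var[A] = 0.57·0.7·49 = 19.551
bd·Var[W] = (-1.09)·(-2)·19 = 41.42
(ad+bc)·Cov[A, W] = (-1.903)·(-6.6) = 12.5598
Cov[M, X] = 19.551 + 41.42 + 12.5598 = 73.5308.

Cov[M, X] = 73.5308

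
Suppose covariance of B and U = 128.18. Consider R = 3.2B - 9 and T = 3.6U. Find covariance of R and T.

covariance of R and T = 1476.6336

covariance of R and T = a·c·covariance of B and U = 3.2·3.6·128.18 = 1476.6336. Additive constants drop out.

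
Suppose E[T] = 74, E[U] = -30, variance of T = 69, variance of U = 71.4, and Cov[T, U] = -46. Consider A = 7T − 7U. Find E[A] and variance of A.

E[A] = 7·E[T] + (-7)·E[U] = 7·74 + (-7)·(-30) = 728.
variance of A = a²·variance of T + b²·variance of U + 2ab·Cov[T, U] with a = 7, b = -7.
= 7²·69 + (-7)²·71.4 + 2·7·(-7)·(-46)
= 3381 + 3498.6 + 4508 = 11387.6.

E[A] = 728, variance of A = 11387.6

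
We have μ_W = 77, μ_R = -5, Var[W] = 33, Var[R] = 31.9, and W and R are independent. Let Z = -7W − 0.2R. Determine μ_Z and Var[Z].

μ_Z = -538, Var[Z] = 1618.276

μ_Z = (-7)·μ_W + (-0.2)·μ_R = (-7)·77 + (-0.2)·(-5) = -538.
Var[Z] = a²·Var[W] + b²·Var[R] + 2ab·Cov[W, R] with a = -7, b = -0.2.
Independence gives Cov[W, R] = 0.
= (-7)²·33 + (-0.2)²·31.9 + 2·(-7)·(-0.2)·0
= 1617 + 1.276 + 0 = 1618.276.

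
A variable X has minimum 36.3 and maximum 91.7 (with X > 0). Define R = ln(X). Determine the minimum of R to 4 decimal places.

min(R) = 3.5918

ln(X) is increasing on this domain, so min(R) comes from min(X) = 36.3: min(R) = ln(36.3) ≈ 3.5918.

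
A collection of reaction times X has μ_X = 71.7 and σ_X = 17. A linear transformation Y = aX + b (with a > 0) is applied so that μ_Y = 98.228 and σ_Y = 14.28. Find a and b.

σ_Y = a·σ_X (a > 0), so a = 14.28/17 = 0.84.
μ_Y = a·μ_X + b, so b = 98.228 − 0.84·71.7 = 38.

a = 0.84, b = 38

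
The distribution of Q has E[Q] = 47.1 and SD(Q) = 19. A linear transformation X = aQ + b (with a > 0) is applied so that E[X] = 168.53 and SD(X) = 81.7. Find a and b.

SD(X) = a·SD(Q) (a > 0), so a = 81.7/19 = 4.3.
E[X] = a·E[Q] + b, so b = 168.53 − 4.3·47.1 = -34.

a = 4.3, b = -34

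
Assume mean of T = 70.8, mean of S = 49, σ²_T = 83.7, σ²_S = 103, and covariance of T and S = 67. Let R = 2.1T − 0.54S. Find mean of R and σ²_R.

mean of R = 122.22, σ²_R = 247.1958

mean of R = 2.1·mean of T + (-0.54)·mean of S = 2.1·70.8 + (-0.54)·49 = 122.22.
σ²_R = a²·σ²_T + b²·σ²_S + 2ab·covariance of T and S with a = 2.1, b = -0.54.
= 2.1²·83.7 + (-0.54)²·103 + 2·2.1·(-0.54)·67
= 369.117 + 30.0348 + (-151.956) = 247.1958.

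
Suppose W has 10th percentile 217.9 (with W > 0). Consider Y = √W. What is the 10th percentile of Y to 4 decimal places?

√W is increasing, so P_{10}(Y) = g(P_{10}(W)) ≈ 14.7614.

10th percentile of Y = 14.7614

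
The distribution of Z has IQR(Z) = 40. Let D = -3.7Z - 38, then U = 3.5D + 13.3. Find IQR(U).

IQR(D) = |-3.7|·40 = 148.
IQR(U) = |3.5|·148 = 518.

IQR(U) = 518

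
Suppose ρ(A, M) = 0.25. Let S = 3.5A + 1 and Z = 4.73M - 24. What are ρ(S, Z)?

Linear rescalings preserve correlation up to sign; here the slopes 3.5 and 4.73 have the same sign, so ρ(S, Z) = ρ(A, M) = 0.25.

ρ(S, Z) = 0.25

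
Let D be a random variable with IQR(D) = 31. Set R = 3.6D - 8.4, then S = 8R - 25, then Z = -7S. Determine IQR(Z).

IQR(Z) = 6249.6

IQR(R) = |3.6|·31 = 111.6.
IQR(S) = |8|·111.6 = 892.8.
IQR(Z) = |-7|·892.8 = 6249.6.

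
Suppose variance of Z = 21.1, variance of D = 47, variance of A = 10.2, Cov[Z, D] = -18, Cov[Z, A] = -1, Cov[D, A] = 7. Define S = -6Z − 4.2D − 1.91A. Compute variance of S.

variance of S = a²·variance of Z + b²·variance of D + c²·variance of A + 2ab·Cov[Z, D] + 2ac·Cov[Z, A] + 2bc·Cov[D, A], with a = -6, b = -4.2, c = -1.91.
= 759.6 + 829.08 + 37.21062 + (-907.2) + (-22.92) + 112.308
= 808.07862.

variance of S = 808.07862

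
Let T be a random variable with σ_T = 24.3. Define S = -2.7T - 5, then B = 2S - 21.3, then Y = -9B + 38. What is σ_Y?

σ_S = |-2.7|·24.3 = 65.61.
σ_B = |2|·65.61 = 131.22.
σ_Y = |-9|·131.22 = 1180.98.

σ_Y = 1180.98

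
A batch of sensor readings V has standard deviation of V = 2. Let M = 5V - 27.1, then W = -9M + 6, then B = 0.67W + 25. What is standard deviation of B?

standard deviation of M = |5|·2 = 10.
standard deviation of W = |-9|·10 = 90.
standard deviation of B = |0.67|·90 = 60.3.

standard deviation of B = 60.3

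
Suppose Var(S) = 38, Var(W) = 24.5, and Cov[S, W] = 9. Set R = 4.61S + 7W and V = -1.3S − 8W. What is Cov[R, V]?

Cov[R, V] = -2013.554

By bilinearity, Cov[R, V] = ac·Var(S) + bd·Var(W) + (ad+bc)·Cov[S, W], with a=4.61, b=7, c=-1.3, d=-8.
ac·Var(S) = 4.61·(-1.3)·38 = -227.734
bd·Var(W) = 7·(-8)·24.5 = -1372
(ad+bc)·Cov[S, W] = (-45.98)·9 = -413.82
Cov[R, V] = -227.734 + (-1372) + (-413.82) = -2013.554.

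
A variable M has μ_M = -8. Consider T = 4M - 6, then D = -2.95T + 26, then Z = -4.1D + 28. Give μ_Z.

μ_Z = -538.21

μ_T = 4·(-8) + (-6) = -38.
μ_D = (-2.95)·(-38) + 26 = 138.1.
μ_Z = (-4.1)·138.1 + 28 = -538.21.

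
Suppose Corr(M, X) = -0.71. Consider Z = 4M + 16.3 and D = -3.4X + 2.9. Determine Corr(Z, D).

Linear rescalings preserve |correlation|; the slopes 4 and -3.4 have opposite signs, so the correlation flips sign: Corr(Z, D) = −Corr(M, X) = 0.71.

Corr(Z, D) = 0.71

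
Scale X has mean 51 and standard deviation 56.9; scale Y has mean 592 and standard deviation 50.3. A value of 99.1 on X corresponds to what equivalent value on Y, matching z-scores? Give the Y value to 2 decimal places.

Y = 634.52

z = (99.1 − 51)/56.9 ≈ 0.8453.
Y = 592 + z·50.3 = 592 + (99.1 − 51)·50.3/56.9 ≈ 634.52.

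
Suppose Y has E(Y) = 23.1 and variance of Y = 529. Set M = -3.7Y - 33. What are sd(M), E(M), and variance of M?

M = -3.7Y - 33 is linear with a = -3.7, b = -33.
sd(Y) = √529 = 23.
sd(M) = |a|·sd(Y) = |-3.7|·23 = 85.1.
E(M) = a·E(Y) + b = (-3.7)·23.1 + (-33) = -118.47.
variance of M = a²·variance of Y = (-3.7)²·529 = 7242.01 (the additive constant -33 does not affect variance).

sd(M) = 85.1, E(M) = -118.47, variance of M = 7242.01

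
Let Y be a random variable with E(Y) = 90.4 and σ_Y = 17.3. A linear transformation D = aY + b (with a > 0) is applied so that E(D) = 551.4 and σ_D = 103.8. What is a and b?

a = 6, b = 9

σ_D = a·σ_Y (a > 0), so a = 103.8/17.3 = 6.
E(D) = a·E(Y) + b, so b = 551.4 − 6·90.4 = 9.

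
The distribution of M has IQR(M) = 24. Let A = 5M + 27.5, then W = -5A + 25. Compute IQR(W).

IQR(A) = |5|·24 = 120.
IQR(W) = |-5|·120 = 600.

IQR(W) = 600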